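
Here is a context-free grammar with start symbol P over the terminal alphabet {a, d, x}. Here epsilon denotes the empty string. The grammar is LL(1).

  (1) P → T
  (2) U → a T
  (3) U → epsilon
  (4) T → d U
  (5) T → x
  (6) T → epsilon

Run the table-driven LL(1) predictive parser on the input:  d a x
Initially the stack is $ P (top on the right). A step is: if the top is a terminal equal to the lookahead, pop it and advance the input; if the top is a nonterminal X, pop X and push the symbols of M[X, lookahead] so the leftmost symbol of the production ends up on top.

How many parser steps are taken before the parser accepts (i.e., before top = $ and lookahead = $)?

7

     Stack  Input    Action
  1  $ P    d a x $  expand P → T
  2  $ T    d a x $  expand T → d U
  3  $ U d  d a x $  match d
  4  $ U    a x $    expand U → a T
  5  $ T a  a x $    match a
  6  $ T    x $      expand T → x
  7  $ x    x $      match x
Accept reached after 7 steps.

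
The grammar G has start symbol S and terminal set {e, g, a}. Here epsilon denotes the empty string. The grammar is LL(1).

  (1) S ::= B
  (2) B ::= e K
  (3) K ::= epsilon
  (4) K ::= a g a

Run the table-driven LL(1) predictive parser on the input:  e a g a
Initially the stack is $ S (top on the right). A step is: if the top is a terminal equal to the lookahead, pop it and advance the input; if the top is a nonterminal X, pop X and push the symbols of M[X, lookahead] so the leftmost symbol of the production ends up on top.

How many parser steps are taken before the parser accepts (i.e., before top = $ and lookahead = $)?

step 1: stack=$ S  input=e a g a $  — expand S ::= B
step 2: stack=$ B  input=e a g a $  — expand B ::= e K
step 3: stack=$ K e  input=e a g a $  — match e
step 4: stack=$ K  input=a g a $  — expand K ::= a g a
step 5: stack=$ a g a  input=a g a $  — match a
step 6: stack=$ a g  input=g a $  — match g
step 7: stack=$ a  input=a $  — match a
Accept reached after 7 steps.

7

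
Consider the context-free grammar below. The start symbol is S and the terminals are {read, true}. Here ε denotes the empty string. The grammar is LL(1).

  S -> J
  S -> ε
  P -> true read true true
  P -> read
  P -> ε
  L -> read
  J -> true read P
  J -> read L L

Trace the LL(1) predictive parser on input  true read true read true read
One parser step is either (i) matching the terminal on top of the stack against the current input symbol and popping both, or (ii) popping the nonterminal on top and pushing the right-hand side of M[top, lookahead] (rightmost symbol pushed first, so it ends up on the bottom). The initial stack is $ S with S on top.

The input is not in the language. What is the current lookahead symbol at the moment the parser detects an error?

read

step 1: stack=$ S  input=true read true read true read $  — expand S -> J
step 2: stack=$ J  input=true read true read true read $  — expand J -> true read P
step 3: stack=$ P read true  input=true read true read true read $  — match true
step 4: stack=$ P read  input=read true read true read $  — match read
step 5: stack=$ P  input=true read true read $  — expand P -> true read true true
step 6: stack=$ true true read true  input=true read true read $  — match true
step 7: stack=$ true true read  input=read true read $  — match read
step 8: stack=$ true true  input=true read $  — match true
step 9: stack=$ true  input=read $  — error: top is terminal true but lookahead is read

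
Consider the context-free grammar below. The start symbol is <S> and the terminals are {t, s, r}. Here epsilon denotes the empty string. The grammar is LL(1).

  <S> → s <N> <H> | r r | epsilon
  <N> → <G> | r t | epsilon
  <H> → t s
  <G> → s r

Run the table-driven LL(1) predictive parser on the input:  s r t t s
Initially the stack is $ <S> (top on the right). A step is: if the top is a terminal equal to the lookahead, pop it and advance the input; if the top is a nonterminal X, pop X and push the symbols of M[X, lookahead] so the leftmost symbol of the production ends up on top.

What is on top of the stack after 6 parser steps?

     Stack        Input        Action
  1  $ <S>        s r t t s $  expand <S> → s <N> <H>
  2  $ <H> <N> s  s r t t s $  match s
  3  $ <H> <N>    r t t s $    expand <N> → r t
  4  $ <H> t r    r t t s $    match r
  5  $ <H> t      t t s $      match t
  6  $ <H>        t s $        expand <H> → t s
Stack after step 6: $ s t (top = t).

t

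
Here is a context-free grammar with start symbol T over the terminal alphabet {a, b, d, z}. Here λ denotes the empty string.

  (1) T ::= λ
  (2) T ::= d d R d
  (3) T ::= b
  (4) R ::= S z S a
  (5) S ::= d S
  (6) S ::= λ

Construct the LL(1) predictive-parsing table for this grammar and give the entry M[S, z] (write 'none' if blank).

FIRST(T): from T::=λ we get {λ}; from T::=d d R d we get {d}; from T::=b we get {b}. So FIRST(T) = {λ, b, d}.
FIRST(S): from S::=d S we get {d}; from S::=λ we get {λ}. So FIRST(S) = {λ, d}.
FIRST(R): from R::=S z S a we get {d, z}. So FIRST(R) = {d, z}.
FOLLOW(T) includes $ since T is the start symbol.
FOLLOW(S): in R::=S z S a (occurrence 1), S is followed by z S a with FIRST {z}; in R::=S z S a (occurrence 2), S is followed by a with FIRST {a}; in S::=d S, the suffix after S is empty (adds nothing new). Thus FOLLOW(S) = {a, z}.
For S ::= d S: FIRST(d S) = {d}, so it goes in M[S, t] for t ∈ {d}.
For S ::= λ: FIRST(λ) = {λ}, so it goes in M[S, t] for t ∈ {}; since λ ∈ FIRST, also for every t ∈ FOLLOW(S) = {a, z}.

S ::= λ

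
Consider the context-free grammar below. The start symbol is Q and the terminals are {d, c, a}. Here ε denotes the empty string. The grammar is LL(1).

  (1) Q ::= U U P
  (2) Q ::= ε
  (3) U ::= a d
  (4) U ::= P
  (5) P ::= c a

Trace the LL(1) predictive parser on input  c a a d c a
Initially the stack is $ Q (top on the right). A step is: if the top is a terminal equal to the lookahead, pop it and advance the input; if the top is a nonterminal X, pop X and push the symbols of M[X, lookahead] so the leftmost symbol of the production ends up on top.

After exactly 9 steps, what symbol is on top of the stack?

step 1: stack=$ Q  input=c a a d c a $  — expand Q ::= U U P
step 2: stack=$ P U U  input=c a a d c a $  — expand U ::= P
step 3: stack=$ P U P  input=c a a d c a $  — expand P ::= c a
step 4: stack=$ P U a c  input=c a a d c a $  — match c
step 5: stack=$ P U a  input=a a d c a $  — match a
step 6: stack=$ P U  input=a d c a $  — expand U ::= a d
step 7: stack=$ P d a  input=a d c a $  — match a
step 8: stack=$ P d  input=d c a $  — match d
step 9: stack=$ P  input=c a $  — expand P ::= c a
Stack after step 9: $ a c (top = c).

c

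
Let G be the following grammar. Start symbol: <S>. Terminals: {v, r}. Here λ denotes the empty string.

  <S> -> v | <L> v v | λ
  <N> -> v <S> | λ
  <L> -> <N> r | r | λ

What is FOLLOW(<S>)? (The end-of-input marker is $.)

{$, r}

FIRST(<N>) = {λ, v}
FIRST(<L>) = {λ, r, v}  (via <N> r)
FIRST(<S>) = {λ, r, v}  (via <L> v v)
FOLLOW(<S>) includes $ since <S> is the start symbol.
FOLLOW(<N>): in <L>-><N> r, <N> is followed by r with FIRST {r}. Thus FOLLOW(<N>) = {r}.
FOLLOW(<S>): in <N>->v <S>, the suffix after <S> is empty, so FOLLOW(<S>) ⊇ FOLLOW(<N>) = {r}. Thus FOLLOW(<S>) = {$, r}.
FOLLOW(<L>): in <S>-><L> v v, <L> is followed by v v with FIRST {v}. Thus FOLLOW(<L>) = {v}.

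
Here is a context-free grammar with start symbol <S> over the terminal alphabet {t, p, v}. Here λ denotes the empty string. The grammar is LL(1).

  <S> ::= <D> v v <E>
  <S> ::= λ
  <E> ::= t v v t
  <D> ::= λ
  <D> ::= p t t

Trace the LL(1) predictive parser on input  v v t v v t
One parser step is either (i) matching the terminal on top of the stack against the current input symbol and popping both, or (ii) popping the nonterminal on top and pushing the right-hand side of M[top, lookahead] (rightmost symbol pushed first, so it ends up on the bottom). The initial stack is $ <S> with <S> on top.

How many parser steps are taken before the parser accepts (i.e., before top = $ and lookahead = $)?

step 1: stack=$ <S>  input=v v t v v t $  — expand <S> ::= <D> v v <E>
step 2: stack=$ <E> v v <D>  input=v v t v v t $  — expand <D> ::= λ
step 3: stack=$ <E> v v  input=v v t v v t $  — match v
step 4: stack=$ <E> v  input=v t v v t $  — match v
step 5: stack=$ <E>  input=t v v t $  — expand <E> ::= t v v t
step 6: stack=$ t v v t  input=t v v t $  — match t
step 7: stack=$ t v v  input=v v t $  — match v
step 8: stack=$ t v  input=v t $  — match v
step 9: stack=$ t  input=t $  — match t
Accept reached after 9 steps.

9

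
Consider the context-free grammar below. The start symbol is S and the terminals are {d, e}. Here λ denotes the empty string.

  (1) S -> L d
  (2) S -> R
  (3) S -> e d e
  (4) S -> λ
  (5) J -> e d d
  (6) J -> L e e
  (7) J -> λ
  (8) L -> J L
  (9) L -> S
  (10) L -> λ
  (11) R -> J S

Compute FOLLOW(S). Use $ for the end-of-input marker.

{$, d, e}

FIRST(S) = {λ, d, e}  (via L d, R)
FIRST(J) = {λ, d, e}  (via L e e)
FIRST(L) = {λ, d, e}  (via J L, S)
FIRST(R) = {λ, d, e}  (via J S)
FOLLOW(S) includes $ since S is the start symbol.
FOLLOW(L): in S->L d, L is followed by d with FIRST {d}; in J->L e e, L is followed by e e with FIRST {e}; in L->J L, the suffix after L is empty (adds nothing new). Thus FOLLOW(L) = {d, e}.
FOLLOW(S): in L->S, the suffix after S is empty, so FOLLOW(S) ⊇ FOLLOW(L) = {d, e}; in R->J S, the suffix after S is empty, so FOLLOW(S) ⊇ FOLLOW(R) = {$, d, e}. Thus FOLLOW(S) = {$, d, e}.
FOLLOW(R): in S->R, the suffix after R is empty, so FOLLOW(R) ⊇ FOLLOW(S) = {$, d, e}. Thus FOLLOW(R) = {$, d, e}.
FOLLOW(J): in L->J L, J is followed by L with FIRST {λ, d, e}; in L->J L, the suffix after J is nullable, so FOLLOW(J) ⊇ FOLLOW(L) = {d, e}; in R->J S, J is followed by S with FIRST {λ, d, e}; in R->J S, the suffix after J is nullable, so FOLLOW(J) ⊇ FOLLOW(R) = {$, d, e}. Thus FOLLOW(J) = {$, d, e}.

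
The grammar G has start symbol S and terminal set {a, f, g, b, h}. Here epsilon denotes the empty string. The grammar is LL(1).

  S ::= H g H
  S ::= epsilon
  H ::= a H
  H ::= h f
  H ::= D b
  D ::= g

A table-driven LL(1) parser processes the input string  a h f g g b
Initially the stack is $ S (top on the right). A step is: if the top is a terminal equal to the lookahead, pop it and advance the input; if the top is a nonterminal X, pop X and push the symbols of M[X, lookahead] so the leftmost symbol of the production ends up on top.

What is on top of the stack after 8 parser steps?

     Stack      Input          Action
  1  $ S        a h f g g b $  expand S ::= H g H
  2  $ H g H    a h f g g b $  expand H ::= a H
  3  $ H g H a  a h f g g b $  match a
  4  $ H g H    h f g g b $    expand H ::= h f
  5  $ H g f h  h f g g b $    match h
  6  $ H g f    f g g b $      match f
  7  $ H g      g g b $        match g
  8  $ H        g b $          expand H ::= D b
Stack after step 8: $ b D (top = D).

D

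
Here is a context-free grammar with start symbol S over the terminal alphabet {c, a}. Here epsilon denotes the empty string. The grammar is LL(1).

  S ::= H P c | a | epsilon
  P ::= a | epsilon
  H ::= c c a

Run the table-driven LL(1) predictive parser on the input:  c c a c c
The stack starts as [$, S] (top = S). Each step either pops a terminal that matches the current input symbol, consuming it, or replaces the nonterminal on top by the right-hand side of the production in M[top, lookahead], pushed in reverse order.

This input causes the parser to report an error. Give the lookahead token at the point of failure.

c

step 1: stack=$ S  input=c c a c c $  — expand S ::= H P c
step 2: stack=$ c P H  input=c c a c c $  — expand H ::= c c a
step 3: stack=$ c P a c c  input=c c a c c $  — match c
step 4: stack=$ c P a c  input=c a c c $  — match c
step 5: stack=$ c P a  input=a c c $  — match a
step 6: stack=$ c P  input=c c $  — expand P ::= epsilon
step 7: stack=$ c  input=c c $  — match c
step 8: stack=$  input=c $  — error: stack empty but input remains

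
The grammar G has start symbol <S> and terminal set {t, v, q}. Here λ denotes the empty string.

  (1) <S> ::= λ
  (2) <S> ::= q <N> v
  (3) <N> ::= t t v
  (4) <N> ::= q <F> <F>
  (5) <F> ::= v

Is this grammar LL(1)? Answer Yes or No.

Yes

FIRST(<S>) = {λ, q}
FIRST(<N>) = {q, t}
FIRST(<F>) = {v}
FOLLOW(<S>) = {$}
FOLLOW(<N>) = {v}
FOLLOW(<F>) = {v}
Each cell of M receives at most one production.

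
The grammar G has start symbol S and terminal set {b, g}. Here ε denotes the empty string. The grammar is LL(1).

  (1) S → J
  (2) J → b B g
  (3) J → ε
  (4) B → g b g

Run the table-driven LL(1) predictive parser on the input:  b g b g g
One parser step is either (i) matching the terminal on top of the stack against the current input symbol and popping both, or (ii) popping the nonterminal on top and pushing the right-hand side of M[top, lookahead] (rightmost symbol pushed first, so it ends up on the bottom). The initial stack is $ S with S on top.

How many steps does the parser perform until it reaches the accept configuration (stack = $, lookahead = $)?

     Stack      Input        Action
  1  $ S        b g b g g $  expand S → J
  2  $ J        b g b g g $  expand J → b B g
  3  $ g B b    b g b g g $  match b
  4  $ g B      g b g g $    expand B → g b g
  5  $ g g b g  g b g g $    match g
  6  $ g g b    b g g $      match b
  7  $ g g      g g $        match g
  8  $ g        g $          match g
Accept reached after 8 steps.

8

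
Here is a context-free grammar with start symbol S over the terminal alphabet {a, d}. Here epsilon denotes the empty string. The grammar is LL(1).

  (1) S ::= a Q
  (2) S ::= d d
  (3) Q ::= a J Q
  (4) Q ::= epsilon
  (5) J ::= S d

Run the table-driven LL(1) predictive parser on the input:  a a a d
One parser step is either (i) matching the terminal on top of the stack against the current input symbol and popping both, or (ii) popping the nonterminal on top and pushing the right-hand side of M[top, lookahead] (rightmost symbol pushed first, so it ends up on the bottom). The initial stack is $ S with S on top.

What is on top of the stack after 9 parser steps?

     Stack      Input      Action
  1  $ S        a a a d $  expand S ::= a Q
  2  $ Q a      a a a d $  match a
  3  $ Q        a a d $    expand Q ::= a J Q
  4  $ Q J a    a a d $    match a
  5  $ Q J      a d $      expand J ::= S d
  6  $ Q d S    a d $      expand S ::= a Q
  7  $ Q d Q a  a d $      match a
  8  $ Q d Q    d $        expand Q ::= epsilon
  9  $ Q d      d $        match d
Stack after step 9: $ Q (top = Q).

Q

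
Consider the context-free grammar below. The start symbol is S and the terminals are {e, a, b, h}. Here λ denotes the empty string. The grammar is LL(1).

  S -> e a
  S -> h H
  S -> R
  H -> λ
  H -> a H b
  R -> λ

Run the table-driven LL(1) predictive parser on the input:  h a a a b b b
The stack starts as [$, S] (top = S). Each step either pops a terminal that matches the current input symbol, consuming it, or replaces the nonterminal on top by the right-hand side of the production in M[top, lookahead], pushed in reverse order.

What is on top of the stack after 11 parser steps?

b

step 1: stack=$ S  input=h a a a b b b $  — expand S -> h H
step 2: stack=$ H h  input=h a a a b b b $  — match h
step 3: stack=$ H  input=a a a b b b $  — expand H -> a H b
step 4: stack=$ b H a  input=a a a b b b $  — match a
step 5: stack=$ b H  input=a a b b b $  — expand H -> a H b
step 6: stack=$ b b H a  input=a a b b b $  — match a
step 7: stack=$ b b H  input=a b b b $  — expand H -> a H b
step 8: stack=$ b b b H a  input=a b b b $  — match a
step 9: stack=$ b b b H  input=b b b $  — expand H -> λ
step 10: stack=$ b b b  input=b b b $  — match b
step 11: stack=$ b b  input=b b $  — match b
Stack after step 11: $ b (top = b).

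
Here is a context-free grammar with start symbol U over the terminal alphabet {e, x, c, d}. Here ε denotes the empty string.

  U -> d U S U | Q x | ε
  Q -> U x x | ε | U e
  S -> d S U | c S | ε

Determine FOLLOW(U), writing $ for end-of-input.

FIRST(S): from S->d S U we get {d}; from S->c S we get {c}; from S->ε we get {ε}. So FIRST(S) = {ε, c, d}.
FIRST(U): from U->d U S U we get {d}; from U->Q x we get {d, e, x}; from U->ε we get {ε}. So FIRST(U) = {ε, d, e, x}.
FIRST(Q): from Q->U x x we get {d, e, x}; from Q->ε we get {ε}; from Q->U e we get {d, e, x}. So FIRST(Q) = {ε, d, e, x}.
FOLLOW(U) includes $ since U is the start symbol.
FOLLOW(Q): in U->Q x, Q is followed by x with FIRST {x}. Thus FOLLOW(Q) = {x}.
FOLLOW(U): in U->d U S U (occurrence 1), U is followed by S U with FIRST {ε, c, d, e, x}; in U->d U S U (occurrence 1), the suffix after U is nullable (adds nothing new); in U->d U S U (occurrence 2), the suffix after U is empty (adds nothing new); in Q->U x x, U is followed by x x with FIRST {x}; in Q->U e, U is followed by e with FIRST {e}; in S->d S U, the suffix after U is empty, so FOLLOW(U) ⊇ FOLLOW(S) = {$, c, d, e, x}. Thus FOLLOW(U) = {$, c, d, e, x}.
FOLLOW(S): in U->d U S U, S is followed by U with FIRST {ε, d, e, x}; in U->d U S U, the suffix after S is nullable, so FOLLOW(S) ⊇ FOLLOW(U) = {$, c, d, e, x}; in S->d S U, S is followed by U with FIRST {ε, d, e, x}; in S->d S U, the suffix after S is nullable (adds nothing new); in S->c S, the suffix after S is empty (adds nothing new). Thus FOLLOW(S) = {$, c, d, e, x}.

{$, c, d, e, x}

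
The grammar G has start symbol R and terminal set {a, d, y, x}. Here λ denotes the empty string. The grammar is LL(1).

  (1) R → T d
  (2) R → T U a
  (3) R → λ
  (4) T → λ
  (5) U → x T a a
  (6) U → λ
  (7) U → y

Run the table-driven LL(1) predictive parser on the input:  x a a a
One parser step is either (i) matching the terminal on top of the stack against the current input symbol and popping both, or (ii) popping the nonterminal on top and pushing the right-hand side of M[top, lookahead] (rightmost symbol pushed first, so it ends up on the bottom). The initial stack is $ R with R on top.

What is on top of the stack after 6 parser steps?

a

     Stack        Input      Action
  1  $ R          x a a a $  expand R → T U a
  2  $ a U T      x a a a $  expand T → λ
  3  $ a U        x a a a $  expand U → x T a a
  4  $ a a a T x  x a a a $  match x
  5  $ a a a T    a a a $    expand T → λ
  6  $ a a a      a a a $    match a
Stack after step 6: $ a a (top = a).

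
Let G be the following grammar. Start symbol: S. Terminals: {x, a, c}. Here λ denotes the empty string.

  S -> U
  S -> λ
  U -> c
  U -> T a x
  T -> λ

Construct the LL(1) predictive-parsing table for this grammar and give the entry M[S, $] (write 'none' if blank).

S -> λ

FIRST(T): from T->λ we get {λ}. So FIRST(T) = {λ}.
FIRST(U): from U->c we get {c}; from U->T a x we get {a}. So FIRST(U) = {a, c}.
FIRST(S): from S->U we get {a, c}; from S->λ we get {λ}. So FIRST(S) = {λ, a, c}.
FOLLOW(S) includes $ since S is the start symbol.
FOLLOW(S): S appears on no right-hand side. Thus FOLLOW(S) = {$}.
For S -> U: FIRST(U) = {a, c}, so it goes in M[S, t] for t ∈ {a, c}.
For S -> λ: FIRST(λ) = {λ}, so it goes in M[S, t] for t ∈ {}; since λ ∈ FIRST, also for every t ∈ FOLLOW(S) = {$}.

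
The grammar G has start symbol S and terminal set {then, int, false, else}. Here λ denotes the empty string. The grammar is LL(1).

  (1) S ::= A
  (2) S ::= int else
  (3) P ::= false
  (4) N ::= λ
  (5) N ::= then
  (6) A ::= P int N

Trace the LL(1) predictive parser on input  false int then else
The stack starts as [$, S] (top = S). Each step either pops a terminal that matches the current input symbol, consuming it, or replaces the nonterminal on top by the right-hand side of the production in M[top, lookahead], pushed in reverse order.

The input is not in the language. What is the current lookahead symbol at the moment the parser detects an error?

else

     Stack          Input                  Action
  1  $ S            false int then else $  expand S ::= A
  2  $ A            false int then else $  expand A ::= P int N
  3  $ N int P      false int then else $  expand P ::= false
  4  $ N int false  false int then else $  match false
  5  $ N int        int then else $        match int
  6  $ N            then else $            expand N ::= then
  7  $ then         then else $            match then
  8  $              else $                 error: stack empty but input remains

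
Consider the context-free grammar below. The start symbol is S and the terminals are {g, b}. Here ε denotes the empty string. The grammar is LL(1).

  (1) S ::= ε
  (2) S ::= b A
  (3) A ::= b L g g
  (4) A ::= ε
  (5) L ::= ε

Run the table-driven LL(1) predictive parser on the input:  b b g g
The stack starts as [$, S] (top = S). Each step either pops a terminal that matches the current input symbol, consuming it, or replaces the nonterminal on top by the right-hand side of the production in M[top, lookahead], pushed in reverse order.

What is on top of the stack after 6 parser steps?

step 1: stack=$ S  input=b b g g $  — expand S ::= b A
step 2: stack=$ A b  input=b b g g $  — match b
step 3: stack=$ A  input=b g g $  — expand A ::= b L g g
step 4: stack=$ g g L b  input=b g g $  — match b
step 5: stack=$ g g L  input=g g $  — expand L ::= ε
step 6: stack=$ g g  input=g g $  — match g
Stack after step 6: $ g (top = g).

g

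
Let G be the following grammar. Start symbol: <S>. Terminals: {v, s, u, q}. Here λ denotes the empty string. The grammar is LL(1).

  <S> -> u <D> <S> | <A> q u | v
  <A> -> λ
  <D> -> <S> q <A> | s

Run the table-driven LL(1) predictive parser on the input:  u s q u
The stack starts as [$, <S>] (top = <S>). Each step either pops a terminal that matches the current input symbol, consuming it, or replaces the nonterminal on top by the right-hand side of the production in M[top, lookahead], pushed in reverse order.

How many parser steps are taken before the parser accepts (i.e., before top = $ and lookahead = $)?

8

     Stack        Input      Action
  1  $ <S>        u s q u $  expand <S> -> u <D> <S>
  2  $ <S> <D> u  u s q u $  match u
  3  $ <S> <D>    s q u $    expand <D> -> s
  4  $ <S> s      s q u $    match s
  5  $ <S>        q u $      expand <S> -> <A> q u
  6  $ u q <A>    q u $      expand <A> -> λ
  7  $ u q        q u $      match q
  8  $ u          u $        match u
Accept reached after 8 steps.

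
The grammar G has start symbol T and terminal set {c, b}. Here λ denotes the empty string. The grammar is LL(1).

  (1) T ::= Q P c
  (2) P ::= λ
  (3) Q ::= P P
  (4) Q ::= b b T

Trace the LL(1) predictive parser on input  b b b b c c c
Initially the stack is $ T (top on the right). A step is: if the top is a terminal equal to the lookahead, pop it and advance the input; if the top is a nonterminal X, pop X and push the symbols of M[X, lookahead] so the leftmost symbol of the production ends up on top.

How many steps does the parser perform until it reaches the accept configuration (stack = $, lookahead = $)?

18

step 1: stack=$ T  input=b b b b c c c $  — expand T ::= Q P c
step 2: stack=$ c P Q  input=b b b b c c c $  — expand Q ::= b b T
step 3: stack=$ c P T b b  input=b b b b c c c $  — match b
step 4: stack=$ c P T b  input=b b b c c c $  — match b
step 5: stack=$ c P T  input=b b c c c $  — expand T ::= Q P c
step 6: stack=$ c P c P Q  input=b b c c c $  — expand Q ::= b b T
step 7: stack=$ c P c P T b b  input=b b c c c $  — match b
step 8: stack=$ c P c P T b  input=b c c c $  — match b
step 9: stack=$ c P c P T  input=c c c $  — expand T ::= Q P c
step 10: stack=$ c P c P c P Q  input=c c c $  — expand Q ::= P P
step 11: stack=$ c P c P c P P P  input=c c c $  — expand P ::= λ
step 12: stack=$ c P c P c P P  input=c c c $  — expand P ::= λ
step 13: stack=$ c P c P c P  input=c c c $  — expand P ::= λ
step 14: stack=$ c P c P c  input=c c c $  — match c
step 15: stack=$ c P c P  input=c c $  — expand P ::= λ
step 16: stack=$ c P c  input=c c $  — match c
step 17: stack=$ c P  input=c $  — expand P ::= λ
step 18: stack=$ c  input=c $  — match c
Accept reached after 18 steps.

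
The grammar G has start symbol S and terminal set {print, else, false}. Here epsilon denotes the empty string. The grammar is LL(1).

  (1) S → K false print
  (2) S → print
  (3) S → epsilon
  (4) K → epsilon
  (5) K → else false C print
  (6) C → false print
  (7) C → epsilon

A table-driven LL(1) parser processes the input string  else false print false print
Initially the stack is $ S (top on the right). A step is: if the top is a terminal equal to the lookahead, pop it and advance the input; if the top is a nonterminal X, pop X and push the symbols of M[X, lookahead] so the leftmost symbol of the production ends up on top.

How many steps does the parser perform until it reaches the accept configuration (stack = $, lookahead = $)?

8

     Stack                             Input                           Action
  1  $ S                               else false print false print $  expand S → K false print
  2  $ print false K                   else false print false print $  expand K → else false C print
  3  $ print false print C false else  else false print false print $  match else
  4  $ print false print C false       false print false print $       match false
  5  $ print false print C             print false print $             expand C → epsilon
  6  $ print false print               print false print $             match print
  7  $ print false                     false print $                   match false
  8  $ print                           print $                         match print
Accept reached after 8 steps.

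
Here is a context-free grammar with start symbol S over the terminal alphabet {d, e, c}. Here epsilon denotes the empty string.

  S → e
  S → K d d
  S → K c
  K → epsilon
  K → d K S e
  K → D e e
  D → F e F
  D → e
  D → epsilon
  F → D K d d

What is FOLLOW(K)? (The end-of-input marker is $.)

{c, d, e}

FIRST(S): from S→e we get {e}; from S→K d d we get {d, e}; from S→K c we get {c, d, e}. So FIRST(S) = {c, d, e}.
FIRST(K): from K→epsilon we get {epsilon}; from K→d K S e we get {d}; from K→D e e we get {d, e}. So FIRST(K) = {epsilon, d, e}.
FIRST(D): from D→F e F we get {d, e}; from D→e we get {e}; from D→epsilon we get {epsilon}. So FIRST(D) = {epsilon, d, e}.
FIRST(F): from F→D K d d we get {d, e}. So FIRST(F) = {d, e}.
FOLLOW(S) includes $ since S is the start symbol.
FOLLOW(S): in K→d K S e, S is followed by e with FIRST {e}. Thus FOLLOW(S) = {$, e}.
FOLLOW(K): in S→K d d, K is followed by d d with FIRST {d}; in S→K c, K is followed by c with FIRST {c}; in K→d K S e, K is followed by S e with FIRST {c, d, e}; in F→D K d d, K is followed by d d with FIRST {d}. Thus FOLLOW(K) = {c, d, e}.
FOLLOW(D): in K→D e e, D is followed by e e with FIRST {e}; in F→D K d d, D is followed by K d d with FIRST {d, e}. Thus FOLLOW(D) = {d, e}.
FOLLOW(F): in D→F e F (occurrence 1), F is followed by e F with FIRST {e}; in D→F e F (occurrence 2), the suffix after F is empty, so FOLLOW(F) ⊇ FOLLOW(D) = {d, e}. Thus FOLLOW(F) = {d, e}.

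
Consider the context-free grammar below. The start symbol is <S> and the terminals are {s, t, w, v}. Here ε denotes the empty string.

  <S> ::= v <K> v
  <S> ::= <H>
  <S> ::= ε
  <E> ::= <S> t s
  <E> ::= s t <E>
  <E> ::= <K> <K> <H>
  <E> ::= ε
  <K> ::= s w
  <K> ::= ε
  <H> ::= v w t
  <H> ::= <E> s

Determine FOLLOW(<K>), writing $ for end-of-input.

FIRST(<K>): from <K>::=s w we get {s}; from <K>::=ε we get {ε}. So FIRST(<K>) = {ε, s}.
FIRST(<S>): from <S>::=v <K> v we get {v}; from <S>::=<H> we get {s, t, v}; from <S>::=ε we get {ε}. So FIRST(<S>) = {ε, s, t, v}.
FIRST(<E>): from <E>::=<S> t s we get {s, t, v}; from <E>::=s t <E> we get {s}; from <E>::=<K> <K> <H> we get {s, t, v}; from <E>::=ε we get {ε}. So FIRST(<E>) = {ε, s, t, v}.
FIRST(<H>): from <H>::=v w t we get {v}; from <H>::=<E> s we get {s, t, v}. So FIRST(<H>) = {s, t, v}.
FOLLOW(<S>) includes $ since <S> is the start symbol.
FOLLOW(<S>): in <E>::=<S> t s, <S> is followed by t s with FIRST {t}. Thus FOLLOW(<S>) = {$, t}.
FOLLOW(<E>): in <E>::=s t <E>, the suffix after <E> is empty (adds nothing new); in <H>::=<E> s, <E> is followed by s with FIRST {s}. Thus FOLLOW(<E>) = {s}.
FOLLOW(<K>): in <S>::=v <K> v, <K> is followed by v with FIRST {v}; in <E>::=<K> <K> <H> (occurrence 1), <K> is followed by <K> <H> with FIRST {s, t, v}; in <E>::=<K> <K> <H> (occurrence 2), <K> is followed by <H> with FIRST {s, t, v}. Thus FOLLOW(<K>) = {s, t, v}.
FOLLOW(<H>): in <S>::=<H>, the suffix after <H> is empty, so FOLLOW(<H>) ⊇ FOLLOW(<S>) = {$, t}; in <E>::=<K> <K> <H>, the suffix after <H> is empty, so FOLLOW(<H>) ⊇ FOLLOW(<E>) = {s}. Thus FOLLOW(<H>) = {$, s, t}.

{s, t, v}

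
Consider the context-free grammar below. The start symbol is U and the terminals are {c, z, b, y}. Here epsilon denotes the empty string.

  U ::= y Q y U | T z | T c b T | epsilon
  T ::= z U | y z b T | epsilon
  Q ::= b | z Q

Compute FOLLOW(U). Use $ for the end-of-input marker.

FIRST(T) = {epsilon, y, z}
FIRST(Q) = {b, z}
FIRST(U) = {epsilon, c, y, z}  (via T z, T c b T)
FOLLOW(U) includes $ since U is the start symbol.
FOLLOW(Q): in U::=y Q y U, Q is followed by y U with FIRST {y}; in Q::=z Q, the suffix after Q is empty (adds nothing new). Thus FOLLOW(Q) = {y}.
FOLLOW(U): in U::=y Q y U, the suffix after U is empty (adds nothing new); in T::=z U, the suffix after U is empty, so FOLLOW(U) ⊇ FOLLOW(T) = {$, c, z}. Thus FOLLOW(U) = {$, c, z}.
FOLLOW(T): in U::=T z, T is followed by z with FIRST {z}; in U::=T c b T (occurrence 1), T is followed by c b T with FIRST {c}; in U::=T c b T (occurrence 2), the suffix after T is empty, so FOLLOW(T) ⊇ FOLLOW(U) = {$, c, z}; in T::=y z b T, the suffix after T is empty (adds nothing new). Thus FOLLOW(T) = {$, c, z}.

{$, c, z}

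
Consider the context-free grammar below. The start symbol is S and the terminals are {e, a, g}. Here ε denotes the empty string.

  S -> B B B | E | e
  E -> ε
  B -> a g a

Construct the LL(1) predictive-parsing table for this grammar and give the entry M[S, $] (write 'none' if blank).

FIRST(E) = {ε}
FIRST(B) = {a}
FIRST(S) = {ε, a, e}  (via B B B, E)
FOLLOW(S) includes $ since S is the start symbol.
FOLLOW(S): S appears on no right-hand side. Thus FOLLOW(S) = {$}.
For S -> B B B: FIRST(B B B) = {a}, so it goes in M[S, t] for t ∈ {a}.
For S -> E: FIRST(E) = {ε}, so it goes in M[S, t] for t ∈ {}; since ε ∈ FIRST, also for every t ∈ FOLLOW(S) = {$}.
For S -> e: FIRST(e) = {e}, so it goes in M[S, t] for t ∈ {e}.

S -> E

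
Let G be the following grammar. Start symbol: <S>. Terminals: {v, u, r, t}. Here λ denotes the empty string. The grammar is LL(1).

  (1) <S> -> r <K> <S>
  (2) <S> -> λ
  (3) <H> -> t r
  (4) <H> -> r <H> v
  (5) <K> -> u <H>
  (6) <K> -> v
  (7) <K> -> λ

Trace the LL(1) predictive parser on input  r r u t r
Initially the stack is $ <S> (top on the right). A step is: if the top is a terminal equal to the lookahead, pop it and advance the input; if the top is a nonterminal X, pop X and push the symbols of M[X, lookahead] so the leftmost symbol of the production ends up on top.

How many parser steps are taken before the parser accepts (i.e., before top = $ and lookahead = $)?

11

step 1: stack=$ <S>  input=r r u t r $  — expand <S> -> r <K> <S>
step 2: stack=$ <S> <K> r  input=r r u t r $  — match r
step 3: stack=$ <S> <K>  input=r u t r $  — expand <K> -> λ
step 4: stack=$ <S>  input=r u t r $  — expand <S> -> r <K> <S>
step 5: stack=$ <S> <K> r  input=r u t r $  — match r
step 6: stack=$ <S> <K>  input=u t r $  — expand <K> -> u <H>
step 7: stack=$ <S> <H> u  input=u t r $  — match u
step 8: stack=$ <S> <H>  input=t r $  — expand <H> -> t r
step 9: stack=$ <S> r t  input=t r $  — match t
step 10: stack=$ <S> r  input=r $  — match r
step 11: stack=$ <S>  input=$  — expand <S> -> λ
Accept reached after 11 steps.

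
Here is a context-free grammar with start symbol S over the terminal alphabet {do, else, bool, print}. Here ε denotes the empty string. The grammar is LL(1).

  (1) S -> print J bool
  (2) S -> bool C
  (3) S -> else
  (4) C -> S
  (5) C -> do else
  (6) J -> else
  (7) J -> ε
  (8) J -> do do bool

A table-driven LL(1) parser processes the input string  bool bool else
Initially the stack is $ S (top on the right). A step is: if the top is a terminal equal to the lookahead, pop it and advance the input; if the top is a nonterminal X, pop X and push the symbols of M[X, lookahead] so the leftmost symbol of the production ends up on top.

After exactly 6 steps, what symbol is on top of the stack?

step 1: stack=$ S  input=bool bool else $  — expand S -> bool C
step 2: stack=$ C bool  input=bool bool else $  — match bool
step 3: stack=$ C  input=bool else $  — expand C -> S
step 4: stack=$ S  input=bool else $  — expand S -> bool C
step 5: stack=$ C bool  input=bool else $  — match bool
step 6: stack=$ C  input=else $  — expand C -> S
Stack after step 6: $ S (top = S).

S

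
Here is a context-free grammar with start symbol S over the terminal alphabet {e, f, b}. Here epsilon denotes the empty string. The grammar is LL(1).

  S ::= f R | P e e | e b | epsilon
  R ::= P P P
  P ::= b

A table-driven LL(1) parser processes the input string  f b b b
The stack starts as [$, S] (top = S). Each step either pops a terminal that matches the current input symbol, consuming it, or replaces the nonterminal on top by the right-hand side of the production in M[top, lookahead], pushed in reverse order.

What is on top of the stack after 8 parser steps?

b

step 1: stack=$ S  input=f b b b $  — expand S ::= f R
step 2: stack=$ R f  input=f b b b $  — match f
step 3: stack=$ R  input=b b b $  — expand R ::= P P P
step 4: stack=$ P P P  input=b b b $  — expand P ::= b
step 5: stack=$ P P b  input=b b b $  — match b
step 6: stack=$ P P  input=b b $  — expand P ::= b
step 7: stack=$ P b  input=b b $  — match b
step 8: stack=$ P  input=b $  — expand P ::= b
Stack after step 8: $ b (top = b).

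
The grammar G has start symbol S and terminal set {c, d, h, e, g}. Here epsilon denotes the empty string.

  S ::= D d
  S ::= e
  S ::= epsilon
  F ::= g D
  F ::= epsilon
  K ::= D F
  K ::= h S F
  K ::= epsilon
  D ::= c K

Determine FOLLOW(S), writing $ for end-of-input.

{$, d, g}

FIRST(F) = {epsilon, g}
FIRST(D) = {c}
FIRST(S) = {epsilon, c, e}  (via D d)
FIRST(K) = {epsilon, c, h}  (via D F)
FOLLOW(S) includes $ since S is the start symbol.
FOLLOW(S): in K::=h S F, S is followed by F with FIRST {epsilon, g}; in K::=h S F, the suffix after S is nullable, so FOLLOW(S) ⊇ FOLLOW(K) = {d, g}. Thus FOLLOW(S) = {$, d, g}.
FOLLOW(F): in K::=D F, the suffix after F is empty, so FOLLOW(F) ⊇ FOLLOW(K) = {d, g}; in K::=h S F, the suffix after F is empty, so FOLLOW(F) ⊇ FOLLOW(K) = {d, g}. Thus FOLLOW(F) = {d, g}.
FOLLOW(K): in D::=c K, the suffix after K is empty, so FOLLOW(K) ⊇ FOLLOW(D) = {d, g}. Thus FOLLOW(K) = {d, g}.
FOLLOW(D): in S::=D d, D is followed by d with FIRST {d}; in F::=g D, the suffix after D is empty, so FOLLOW(D) ⊇ FOLLOW(F) = {d, g}; in K::=D F, D is followed by F with FIRST {epsilon, g}; in K::=D F, the suffix after D is nullable, so FOLLOW(D) ⊇ FOLLOW(K) = {d, g}. Thus FOLLOW(D) = {d, g}.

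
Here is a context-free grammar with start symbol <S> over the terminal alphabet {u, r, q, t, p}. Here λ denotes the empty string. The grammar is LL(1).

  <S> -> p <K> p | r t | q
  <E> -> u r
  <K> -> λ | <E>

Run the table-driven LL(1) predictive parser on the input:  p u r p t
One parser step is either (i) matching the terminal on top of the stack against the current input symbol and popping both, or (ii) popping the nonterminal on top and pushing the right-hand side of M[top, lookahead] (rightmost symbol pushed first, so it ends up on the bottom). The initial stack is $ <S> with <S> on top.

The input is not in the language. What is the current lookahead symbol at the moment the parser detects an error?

t

step 1: stack=$ <S>  input=p u r p t $  — expand <S> -> p <K> p
step 2: stack=$ p <K> p  input=p u r p t $  — match p
step 3: stack=$ p <K>  input=u r p t $  — expand <K> -> <E>
step 4: stack=$ p <E>  input=u r p t $  — expand <E> -> u r
step 5: stack=$ p r u  input=u r p t $  — match u
step 6: stack=$ p r  input=r p t $  — match r
step 7: stack=$ p  input=p t $  — match p
step 8: stack=$  input=t $  — error: stack empty but input remains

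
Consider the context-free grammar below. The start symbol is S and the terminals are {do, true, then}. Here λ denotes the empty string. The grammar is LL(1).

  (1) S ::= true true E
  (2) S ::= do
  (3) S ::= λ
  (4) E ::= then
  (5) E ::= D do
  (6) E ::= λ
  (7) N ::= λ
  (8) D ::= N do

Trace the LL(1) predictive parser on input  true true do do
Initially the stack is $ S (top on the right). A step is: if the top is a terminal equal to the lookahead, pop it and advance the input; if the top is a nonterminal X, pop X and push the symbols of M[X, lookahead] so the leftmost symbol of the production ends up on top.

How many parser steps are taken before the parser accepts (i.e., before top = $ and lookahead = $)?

8

     Stack          Input              Action
  1  $ S            true true do do $  expand S ::= true true E
  2  $ E true true  true true do do $  match true
  3  $ E true       true do do $       match true
  4  $ E            do do $            expand E ::= D do
  5  $ do D         do do $            expand D ::= N do
  6  $ do do N      do do $            expand N ::= λ
  7  $ do do        do do $            match do
  8  $ do           do $               match do
Accept reached after 8 steps.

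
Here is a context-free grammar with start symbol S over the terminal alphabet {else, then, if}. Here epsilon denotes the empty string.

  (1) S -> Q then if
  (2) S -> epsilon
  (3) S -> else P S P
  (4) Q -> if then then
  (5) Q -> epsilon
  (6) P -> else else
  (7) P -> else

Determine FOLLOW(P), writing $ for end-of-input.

FIRST(Q): from Q->if then then we get {if}; from Q->epsilon we get {epsilon}. So FIRST(Q) = {epsilon, if}.
FIRST(P): from P->else else we get {else}; from P->else we get {else}. So FIRST(P) = {else}.
FIRST(S): from S->Q then if we get {if, then}; from S->epsilon we get {epsilon}; from S->else P S P we get {else}. So FIRST(S) = {epsilon, else, if, then}.
FOLLOW(S) includes $ since S is the start symbol.
FOLLOW(S): in S->else P S P, S is followed by P with FIRST {else}. Thus FOLLOW(S) = {$, else}.
FOLLOW(Q): in S->Q then if, Q is followed by then if with FIRST {then}. Thus FOLLOW(Q) = {then}.
FOLLOW(P): in S->else P S P (occurrence 1), P is followed by S P with FIRST {else, if, then}; in S->else P S P (occurrence 2), the suffix after P is empty, so FOLLOW(P) ⊇ FOLLOW(S) = {$, else}. Thus FOLLOW(P) = {$, else, if, then}.

{$, else, if, then}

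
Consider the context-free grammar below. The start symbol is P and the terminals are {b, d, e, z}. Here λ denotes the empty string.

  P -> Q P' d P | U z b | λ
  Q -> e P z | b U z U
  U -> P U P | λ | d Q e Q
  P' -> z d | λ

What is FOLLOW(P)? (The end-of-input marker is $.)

FIRST(Q): from Q->e P z we get {e}; from Q->b U z U we get {b}. So FIRST(Q) = {b, e}.
FIRST(P'): from P'->z d we get {z}; from P'->λ we get {λ}. So FIRST(P') = {λ, z}.
FIRST(P): from P->Q P' d P we get {b, e}; from P->U z b we get {b, d, e, z}; from P->λ we get {λ}. So FIRST(P) = {λ, b, d, e, z}.
FIRST(U): from U->P U P we get {λ, b, d, e, z}; from U->λ we get {λ}; from U->d Q e Q we get {d}. So FIRST(U) = {λ, b, d, e, z}.
FOLLOW(P) includes $ since P is the start symbol.
FOLLOW(P'): in P->Q P' d P, P' is followed by d P with FIRST {d}. Thus FOLLOW(P') = {d}.
FOLLOW(P): in P->Q P' d P, the suffix after P is empty (adds nothing new); in Q->e P z, P is followed by z with FIRST {z}; in U->P U P (occurrence 1), P is followed by U P with FIRST {λ, b, d, e, z}; in U->P U P (occurrence 1), the suffix after P is nullable, so FOLLOW(P) ⊇ FOLLOW(U) = {b, d, e, z}; in U->P U P (occurrence 2), the suffix after P is empty, so FOLLOW(P) ⊇ FOLLOW(U) = {b, d, e, z}. Thus FOLLOW(P) = {$, b, d, e, z}.
FOLLOW(Q): in P->Q P' d P, Q is followed by P' d P with FIRST {d, z}; in U->d Q e Q (occurrence 1), Q is followed by e Q with FIRST {e}; in U->d Q e Q (occurrence 2), the suffix after Q is empty, so FOLLOW(Q) ⊇ FOLLOW(U) = {b, d, e, z}. Thus FOLLOW(Q) = {b, d, e, z}.
FOLLOW(U): in P->U z b, U is followed by z b with FIRST {z}; in Q->b U z U (occurrence 1), U is followed by z U with FIRST {z}; in Q->b U z U (occurrence 2), the suffix after U is empty, so FOLLOW(U) ⊇ FOLLOW(Q) = {b, d, e, z}; in U->P U P, U is followed by P with FIRST {λ, b, d, e, z}; in U->P U P, the suffix after U is nullable (adds nothing new). Thus FOLLOW(U) = {b, d, e, z}.

{$, b, d, e, z}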